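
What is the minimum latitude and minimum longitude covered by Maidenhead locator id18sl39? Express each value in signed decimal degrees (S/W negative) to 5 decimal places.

-51.50417, -16.47500

Field I=8, D=3: +8·20° lon, +3·10° lat → SW at lon -20°, lat -60°.
Square 1, 8: +1·2° lon, +8·1° lat → SW at lon -18°, lat -52°.
Subsquare s=18, l=11: +18·0.0833333° lon, +11·0.0416667° lat → SW at lon -16.5°, lat -51.5417°.
Extended square 3, 9: +3·0.00833333° lon, +9·0.00416667° lat → SW at lon -16.475°, lat -51.5042°.
latitude -51.50417, longitude -16.47500.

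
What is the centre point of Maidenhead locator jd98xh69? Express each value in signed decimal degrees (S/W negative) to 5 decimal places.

Field J=9, D=3: +9·20° lon, +3·10° lat → SW at lon 0°, lat -60°.
Square 9, 8: +9·2° lon, +8·1° lat → SW at lon 18°, lat -52°.
Subsquare x=23, h=7: +23·0.0833333° lon, +7·0.0416667° lat → SW at lon 19.9167°, lat -51.7083°.
Extended square 6, 9: +6·0.00833333° lon, +9·0.00416667° lat → SW at lon 19.9667°, lat -51.6708°.
Cell spans 0.00833333° lon × 0.00416667° lat. Centre is SW corner plus half of each.
latitude -51.66875, longitude 19.97083.

-51.66875, 19.97083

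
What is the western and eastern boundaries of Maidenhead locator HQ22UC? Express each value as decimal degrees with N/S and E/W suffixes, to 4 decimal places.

34.3333° W, 34.2500° W

Field H=7, Q=16: +7·20° lon, +16·10° lat → SW at lon -40°, lat 70°.
Square 2, 2: +2·2° lon, +2·1° lat → SW at lon -36°, lat 72°.
Subsquare u=20, c=2: +20·0.0833333° lon, +2·0.0416667° lat → SW at lon -34.3333°, lat 72.0833°.
Cell spans 0.0833333° lon × 0.0416667° lat.
west 34.3333° W, east 34.2500° W.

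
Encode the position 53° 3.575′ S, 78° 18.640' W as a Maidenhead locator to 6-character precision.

Shift to the Maidenhead origin (180°W, 90°S): lon 101.6893, lat 36.9404.
Field (20°×10°, letters A–R): lon ⌊101.6893/20⌋ = 5 → F; lat ⌊36.9404/10⌋ = 3 → D.
Square (2°×1°, digits 0–9): lon ⌊1.6893/2⌋ = 0; lat ⌊6.9404/1⌋ = 6.
Subsquare (5′×2.5′, letters a–x): lon ⌊1.6893/0.0833333⌋ = 20 → u; lat ⌊0.9404/0.0416667⌋ = 22 → w.

FD06uw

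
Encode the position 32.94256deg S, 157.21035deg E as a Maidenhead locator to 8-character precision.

QF87ob53

Offset from 180°W / 90°S: lon 337.21035°, lat 57.05744°.
Field: lon ⌊337.21035/20⌋ = 16 → Q; lat ⌊57.05744/10⌋ = 5 → F.
Square: lon ⌊17.21035/2⌋ = 8; lat ⌊7.05744/1⌋ = 7.
Subsquare: lon ⌊1.21035/0.0833333⌋ = 14 → o; lat ⌊0.05744/0.0416667⌋ = 1 → b.
Extended square: lon ⌊0.04368/0.00833333⌋ = 5; lat ⌊0.01577/0.00416667⌋ = 3.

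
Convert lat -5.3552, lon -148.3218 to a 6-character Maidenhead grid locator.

Shift to the Maidenhead origin (180°W, 90°S): lon 31.6782, lat 84.6448.
Field (20°×10°, letters A–R): 31.6782/20 → 1 → B, 84.6448/10 → 8 → I; chars BI.
Square (2°×1°, digits 0–9): 11.6782/2 → 5, 4.6448/1 → 4; chars 54.
Subsquare (5′×2.5′, letters a–x): 1.6782/0.0833333 → 20 → u, 0.6448/0.0416667 → 15 → p; chars up.

BI54up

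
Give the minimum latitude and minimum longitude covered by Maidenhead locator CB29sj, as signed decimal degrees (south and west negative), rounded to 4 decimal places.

-70.6250, -134.5000

Field C=2, B=1: +2·20° lon, +1·10° lat → SW at lon -140°, lat -80°.
Square 2, 9: +2·2° lon, +9·1° lat → SW at lon -136°, lat -71°.
Subsquare s=18, j=9: +18·0.0833333° lon, +9·0.0416667° lat → SW at lon -134.5°, lat -70.625°.
latitude -70.6250, longitude -134.5000.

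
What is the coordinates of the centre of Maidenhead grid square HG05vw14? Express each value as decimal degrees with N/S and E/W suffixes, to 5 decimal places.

24.06458° S, 38.23750° W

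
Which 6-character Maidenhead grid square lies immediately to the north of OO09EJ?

Latitude subsquare j = 9; +1 → 10 = k.
The longitude characters are unchanged.

OO09ek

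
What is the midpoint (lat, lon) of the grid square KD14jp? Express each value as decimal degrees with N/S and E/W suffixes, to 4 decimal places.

Field K=10, D=3: +10·20° lon, +3·10° lat → SW at lon 20°, lat -60°.
Square 1, 4: +1·2° lon, +4·1° lat → SW at lon 22°, lat -56°.
Subsquare j=9, p=15: +9·0.0833333° lon, +15·0.0416667° lat → SW at lon 22.75°, lat -55.375°.
Cell spans 0.0833333° lon × 0.0416667° lat. Centre is SW corner plus half of each.
latitude 55.3542° S, longitude 22.7917° E.

55.3542° S, 22.7917° E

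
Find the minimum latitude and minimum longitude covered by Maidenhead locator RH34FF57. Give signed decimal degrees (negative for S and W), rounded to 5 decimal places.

-15.76250, 166.45833

Field R=17, H=7: +17·20° lon, +7·10° lat → SW at lon 160°, lat -20°.
Square 3, 4: +3·2° lon, +4·1° lat → SW at lon 166°, lat -16°.
Subsquare f=5, f=5: +5·0.0833333° lon, +5·0.0416667° lat → SW at lon 166.417°, lat -15.7917°.
Extended square 5, 7: +5·0.00833333° lon, +7·0.00416667° lat → SW at lon 166.458°, lat -15.7625°.
latitude -15.76250, longitude 166.45833.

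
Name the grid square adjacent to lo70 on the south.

Latitude square 0; −1 → -1, wraps to 9, carry into field.
Latitude field O = 14; −1 → 13 = N.
The longitude characters are unchanged.

LN79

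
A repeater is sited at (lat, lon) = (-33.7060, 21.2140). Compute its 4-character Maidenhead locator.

Shift to the Maidenhead origin (180°W, 90°S): lon 201.21, lat 56.29.
Field: lon ⌊201.21/20⌋ = 10 → K; lat ⌊56.29/10⌋ = 5 → F.
Square: lon ⌊1.21/2⌋ = 0; lat ⌊6.29/1⌋ = 6.

KF06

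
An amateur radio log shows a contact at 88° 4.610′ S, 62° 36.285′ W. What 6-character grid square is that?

FA81qw

Shift to the Maidenhead origin (180°W, 90°S): lon 117.3953, lat 1.9232.
Field: lon ⌊117.3953/20⌋ = 5 → F; lat ⌊1.9232/10⌋ = 0 → A.
Square: lon ⌊17.3953/2⌋ = 8; lat ⌊1.9232/1⌋ = 1.
Subsquare: lon ⌊1.3953/0.0833333⌋ = 16 → q; lat ⌊0.9232/0.0416667⌋ = 22 → w.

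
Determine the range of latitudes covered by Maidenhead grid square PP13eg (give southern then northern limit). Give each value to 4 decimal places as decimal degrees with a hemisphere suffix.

63.2500° N, 63.2917° N

Field P=15, P=15: +15·20° lon, +15·10° lat → SW at lon 120°, lat 60°.
Square 1, 3: +1·2° lon, +3·1° lat → SW at lon 122°, lat 63°.
Subsquare e=4, g=6: +4·0.0833333° lon, +6·0.0416667° lat → SW at lon 122.333°, lat 63.25°.
Cell spans 0.0833333° lon × 0.0416667° lat.
south 63.2500° N, north 63.2917° N.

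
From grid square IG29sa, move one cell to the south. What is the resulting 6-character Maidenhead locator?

IG28sx

Latitude subsquare a = 0; −1 → -1, wraps to 23 = x, carry into square.
Latitude square 9; −1 → 8.
The longitude characters are unchanged.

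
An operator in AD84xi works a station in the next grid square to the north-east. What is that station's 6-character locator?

AD94aj

Longitude subsquare x = 23; +1 → 24, wraps to 0 = a, carry into square.
Longitude square 8; +1 → 9.
Latitude subsquare i = 8; +1 → 9 = j.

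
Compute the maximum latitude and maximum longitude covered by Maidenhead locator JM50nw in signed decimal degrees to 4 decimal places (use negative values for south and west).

Field J=9, M=12: +9·20° lon, +12·10° lat → SW at lon 0°, lat 30°.
Square 5, 0: +5·2° lon, +0·1° lat → SW at lon 10°, lat 30°.
Subsquare n=13, w=22: +13·0.0833333° lon, +22·0.0416667° lat → SW at lon 11.0833°, lat 30.9167°.
Cell spans 0.0833333° lon × 0.0416667° lat. NE corner is SW corner plus one full cell.
latitude 30.9583, longitude 11.1667.

30.9583, 11.1667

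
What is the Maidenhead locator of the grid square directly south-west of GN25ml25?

Longitude extended square 2; −1 → 1.
Latitude extended square 5; −1 → 4.

GN25ml14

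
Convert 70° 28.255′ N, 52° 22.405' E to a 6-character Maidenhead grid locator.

Add 180° to longitude and 90° to latitude: 232.3734, 160.4709.
Field: lon ⌊232.3734/20⌋ = 11 → L; lat ⌊160.4709/10⌋ = 16 → Q.
Square: lon ⌊12.3734/2⌋ = 6; lat ⌊0.4709/1⌋ = 0.
Subsquare: lon ⌊0.3734/0.0833333⌋ = 4 → e; lat ⌊0.4709/0.0416667⌋ = 11 → l.

LQ60el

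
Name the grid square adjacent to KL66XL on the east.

Longitude subsquare x = 23; +1 → 24, wraps to 0 = a, carry into square.
Longitude square 6; +1 → 7.
The latitude characters are unchanged.

KL76al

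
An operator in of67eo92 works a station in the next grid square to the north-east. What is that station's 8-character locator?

OF67fo03

Longitude extended square 9; +1 → 10, wraps to 0, carry into subsquare.
Longitude subsquare e = 4; +1 → 5 = f.
Latitude extended square 2; +1 → 3.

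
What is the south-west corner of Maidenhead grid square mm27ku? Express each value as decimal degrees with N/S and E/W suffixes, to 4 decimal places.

37.8333° N, 64.8333° E

Field M=12, M=12: +12·20° lon, +12·10° lat → SW at lon 60°, lat 30°.
Square 2, 7: +2·2° lon, +7·1° lat → SW at lon 64°, lat 37°.
Subsquare k=10, u=20: +10·0.0833333° lon, +20·0.0416667° lat → SW at lon 64.8333°, lat 37.8333°.
latitude 37.8333° N, longitude 64.8333° E.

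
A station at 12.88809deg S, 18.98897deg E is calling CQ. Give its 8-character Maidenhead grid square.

JH97lc86

Offset from 180°W / 90°S: lon 198.98897°, lat 77.11191°.
Field: 198.98897/20 → 9 → J, 77.11191/10 → 7 → H; chars JH.
Square: 18.98897/2 → 9, 7.11191/1 → 7; chars 97.
Subsquare: 0.98897/0.0833333 → 11 → l, 0.11191/0.0416667 → 2 → c; chars lc.
Extended square: 0.07230/0.00833333 → 8, 0.02858/0.00416667 → 6; chars 86.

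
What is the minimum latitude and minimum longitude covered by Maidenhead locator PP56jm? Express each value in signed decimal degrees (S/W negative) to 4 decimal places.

Field P=15, P=15: +15·20° lon, +15·10° lat → SW at lon 120°, lat 60°.
Square 5, 6: +5·2° lon, +6·1° lat → SW at lon 130°, lat 66°.
Subsquare j=9, m=12: +9·0.0833333° lon, +12·0.0416667° lat → SW at lon 130.75°, lat 66.5°.
latitude 66.5000, longitude 130.7500.

66.5000, 130.7500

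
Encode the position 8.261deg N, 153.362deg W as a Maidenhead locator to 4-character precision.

Add 180° to longitude and 90° to latitude: 26.64, 98.26.
Field: 26.64/20 → 1 → B, 98.26/10 → 9 → J; chars BJ.
Square: 6.64/2 → 3, 8.26/1 → 8; chars 38.

BJ38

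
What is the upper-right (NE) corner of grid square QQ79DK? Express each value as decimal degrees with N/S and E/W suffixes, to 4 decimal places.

79.4583° N, 154.3333° E

Field Q=16, Q=16: +16·20° lon, +16·10° lat → SW at lon 140°, lat 70°.
Square 7, 9: +7·2° lon, +9·1° lat → SW at lon 154°, lat 79°.
Subsquare d=3, k=10: +3·0.0833333° lon, +10·0.0416667° lat → SW at lon 154.25°, lat 79.4167°.
Cell spans 0.0833333° lon × 0.0416667° lat. NE corner is SW corner plus one full cell.
latitude 79.4583° N, longitude 154.3333° E.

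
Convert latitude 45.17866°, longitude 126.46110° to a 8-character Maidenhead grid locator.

Add 180° to longitude and 90° to latitude: 306.46110, 135.17866.
Field: lon ⌊306.46110/20⌋ = 15 → P; lat ⌊135.17866/10⌋ = 13 → N.
Square: lon ⌊6.46110/2⌋ = 3; lat ⌊5.17866/1⌋ = 5.
Subsquare: lon ⌊0.46110/0.0833333⌋ = 5 → f; lat ⌊0.17866/0.0416667⌋ = 4 → e.
Extended square: lon ⌊0.04443/0.00833333⌋ = 5; lat ⌊0.01199/0.00416667⌋ = 2.

PN35fe52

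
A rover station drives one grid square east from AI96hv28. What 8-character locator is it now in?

AI96hv38

Longitude extended square 2; +1 → 3.
The latitude characters are unchanged.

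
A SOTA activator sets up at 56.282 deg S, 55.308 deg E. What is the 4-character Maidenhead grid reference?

LD73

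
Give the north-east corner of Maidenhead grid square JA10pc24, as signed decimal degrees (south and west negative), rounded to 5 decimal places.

Field J=9, A=0: +9·20° lon, +0·10° lat → SW at lon 0°, lat -90°.
Square 1, 0: +1·2° lon, +0·1° lat → SW at lon 2°, lat -90°.
Subsquare p=15, c=2: +15·0.0833333° lon, +2·0.0416667° lat → SW at lon 3.25°, lat -89.9167°.
Extended square 2, 4: +2·0.00833333° lon, +4·0.00416667° lat → SW at lon 3.26667°, lat -89.9°.
Cell spans 0.00833333° lon × 0.00416667° lat. NE corner is SW corner plus one full cell.
latitude -89.89583, longitude 3.27500.

-89.89583, 3.27500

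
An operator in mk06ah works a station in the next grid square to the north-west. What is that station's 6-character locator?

LK96xi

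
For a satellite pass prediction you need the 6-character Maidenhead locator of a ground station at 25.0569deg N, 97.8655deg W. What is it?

Shift to the Maidenhead origin (180°W, 90°S): lon 82.1345, lat 115.0569.
Field: lon ⌊82.1345/20⌋ = 4 → E; lat ⌊115.0569/10⌋ = 11 → L.
Square: lon ⌊2.1345/2⌋ = 1; lat ⌊5.0569/1⌋ = 5.
Subsquare: lon ⌊0.1345/0.0833333⌋ = 1 → b; lat ⌊0.0569/0.0416667⌋ = 1 → b.

EL15bb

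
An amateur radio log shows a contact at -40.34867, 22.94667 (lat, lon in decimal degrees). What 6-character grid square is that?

KE19lp

Offset from 180°W / 90°S: lon 202.9467°, lat 49.6513°.
Field: lon ⌊202.9467/20⌋ = 10 → K; lat ⌊49.6513/10⌋ = 4 → E.
Square: lon ⌊2.9467/2⌋ = 1; lat ⌊9.6513/1⌋ = 9.
Subsquare: lon ⌊0.9467/0.0833333⌋ = 11 → l; lat ⌊0.6513/0.0416667⌋ = 15 → p.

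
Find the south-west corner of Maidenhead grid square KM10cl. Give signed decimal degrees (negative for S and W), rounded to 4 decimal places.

30.4583, 22.1667

Field K=10, M=12: +10·20° lon, +12·10° lat → SW at lon 20°, lat 30°.
Square 1, 0: +1·2° lon, +0·1° lat → SW at lon 22°, lat 30°.
Subsquare c=2, l=11: +2·0.0833333° lon, +11·0.0416667° lat → SW at lon 22.1667°, lat 30.4583°.
latitude 30.4583, longitude 22.1667.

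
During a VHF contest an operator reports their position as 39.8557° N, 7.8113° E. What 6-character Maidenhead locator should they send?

Add 180° to longitude and 90° to latitude: 187.8113, 129.8557.
Field (20°×10°, letters A–R): lon ⌊187.8113/20⌋ = 9 → J; lat ⌊129.8557/10⌋ = 12 → M.
Square (2°×1°, digits 0–9): lon ⌊7.8113/2⌋ = 3; lat ⌊9.8557/1⌋ = 9.
Subsquare (5′×2.5′, letters a–x): lon ⌊1.8113/0.0833333⌋ = 21 → v; lat ⌊0.8557/0.0416667⌋ = 20 → u.

JM39vu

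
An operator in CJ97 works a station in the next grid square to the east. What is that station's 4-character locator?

DJ07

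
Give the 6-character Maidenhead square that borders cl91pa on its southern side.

CL90px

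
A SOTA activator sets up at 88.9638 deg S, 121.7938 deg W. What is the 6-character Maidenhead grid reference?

Add 180° to longitude and 90° to latitude: 58.2062, 1.0362.
Field: 58.2062/20 → 2 → C, 1.0362/10 → 0 → A; chars CA.
Square: 18.2062/2 → 9, 1.0362/1 → 1; chars 91.
Subsquare: 0.2062/0.0833333 → 2 → c, 0.0362/0.0416667 → 0 → a; chars ca.

CA91ca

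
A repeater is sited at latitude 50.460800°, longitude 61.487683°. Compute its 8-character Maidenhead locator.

MO00rl80

Offset from 180°W / 90°S: lon 241.48768°, lat 140.46080°.
Field: 241.48768/20 → 12 → M, 140.46080/10 → 14 → O; chars MO.
Square: 1.48768/2 → 0, 0.46080/1 → 0; chars 00.
Subsquare: 1.48768/0.0833333 → 17 → r, 0.46080/0.0416667 → 11 → l; chars rl.
Extended square: 0.07102/0.00833333 → 8, 0.00247/0.00416667 → 0; chars 80.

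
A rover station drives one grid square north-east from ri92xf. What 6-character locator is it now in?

AI02ag

Longitude subsquare x = 23; +1 → 24, wraps to 0 = a, carry into square.
Longitude square 9; +1 → 10, wraps to 0, carry into field.
Longitude field R = 17; +1 → 18, wraps to 0 = A, wrapping around the antimeridian.
Latitude subsquare f = 5; +1 → 6 = g.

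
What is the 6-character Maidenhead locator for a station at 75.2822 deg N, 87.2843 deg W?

EQ65ig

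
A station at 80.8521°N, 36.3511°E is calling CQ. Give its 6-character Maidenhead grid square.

Add 180° to longitude and 90° to latitude: 216.3511, 170.8521.
Field: lon ⌊216.3511/20⌋ = 10 → K; lat ⌊170.8521/10⌋ = 17 → R.
Square: lon ⌊16.3511/2⌋ = 8; lat ⌊0.8521/1⌋ = 0.
Subsquare: lon ⌊0.3511/0.0833333⌋ = 4 → e; lat ⌊0.8521/0.0416667⌋ = 20 → u.

KR80eu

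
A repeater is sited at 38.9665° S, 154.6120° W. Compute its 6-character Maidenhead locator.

BF21qa

Add 180° to longitude and 90° to latitude: 25.3880, 51.0335.
Field (20°×10°, letters A–R): 25.3880/20 → 1 → B, 51.0335/10 → 5 → F; chars BF.
Square (2°×1°, digits 0–9): 5.3880/2 → 2, 1.0335/1 → 1; chars 21.
Subsquare (5′×2.5′, letters a–x): 1.3880/0.0833333 → 16 → q, 0.0335/0.0416667 → 0 → a; chars qa.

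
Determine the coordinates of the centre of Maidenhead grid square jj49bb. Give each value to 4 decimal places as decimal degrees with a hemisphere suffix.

9.0625° N, 8.1250° E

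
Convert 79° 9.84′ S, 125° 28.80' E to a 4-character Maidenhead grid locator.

Add 180° to longitude and 90° to latitude: 305.48, 10.84.
Field (20°×10°, letters A–R): lon ⌊305.48/20⌋ = 15 → P; lat ⌊10.84/10⌋ = 1 → B.
Square (2°×1°, digits 0–9): lon ⌊5.48/2⌋ = 2; lat ⌊0.84/1⌋ = 0.

PB20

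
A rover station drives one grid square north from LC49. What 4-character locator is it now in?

LD40

Latitude square 9; +1 → 10, wraps to 0, carry into field.
Latitude field C = 2; +1 → 3 = D.
The longitude characters are unchanged.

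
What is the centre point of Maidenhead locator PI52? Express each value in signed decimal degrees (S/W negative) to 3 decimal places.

-7.500, 131.000

Field P=15, I=8: +15·20° lon, +8·10° lat → SW at lon 120°, lat -10°.
Square 5, 2: +5·2° lon, +2·1° lat → SW at lon 130°, lat -8°.
Cell spans 2° lon × 1° lat. Centre is SW corner plus half of each.
latitude -7.500, longitude 131.000.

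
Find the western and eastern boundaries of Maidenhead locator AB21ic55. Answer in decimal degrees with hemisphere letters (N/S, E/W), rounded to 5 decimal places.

Field A=0, B=1: +0·20° lon, +1·10° lat → SW at lon -180°, lat -80°.
Square 2, 1: +2·2° lon, +1·1° lat → SW at lon -176°, lat -79°.
Subsquare i=8, c=2: +8·0.0833333° lon, +2·0.0416667° lat → SW at lon -175.333°, lat -78.9167°.
Extended square 5, 5: +5·0.00833333° lon, +5·0.00416667° lat → SW at lon -175.292°, lat -78.8958°.
Cell spans 0.00833333° lon × 0.00416667° lat.
west 175.29167° W, east 175.28333° W.

175.29167° W, 175.28333° W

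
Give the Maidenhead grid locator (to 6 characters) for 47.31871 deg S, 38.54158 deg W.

HE02rq

Shift to the Maidenhead origin (180°W, 90°S): lon 141.4584, lat 42.6813.
Field (20°×10°, letters A–R): 141.4584/20 → 7 → H, 42.6813/10 → 4 → E; chars HE.
Square (2°×1°, digits 0–9): 1.4584/2 → 0, 2.6813/1 → 2; chars 02.
Subsquare (5′×2.5′, letters a–x): 1.4584/0.0833333 → 17 → r, 0.6813/0.0416667 → 16 → q; chars rq.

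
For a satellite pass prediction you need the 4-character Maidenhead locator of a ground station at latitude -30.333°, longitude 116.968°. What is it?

Offset from 180°W / 90°S: lon 296.97°, lat 59.67°.
Field: lon ⌊296.97/20⌋ = 14 → O; lat ⌊59.67/10⌋ = 5 → F.
Square: lon ⌊16.97/2⌋ = 8; lat ⌊9.67/1⌋ = 9.

OF89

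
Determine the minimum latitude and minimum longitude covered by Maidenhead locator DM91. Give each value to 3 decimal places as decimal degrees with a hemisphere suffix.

Field D=3, M=12: +3·20° lon, +12·10° lat → SW at lon -120°, lat 30°.
Square 9, 1: +9·2° lon, +1·1° lat → SW at lon -102°, lat 31°.
latitude 31.000° N, longitude 102.000° W.

31.000° N, 102.000° W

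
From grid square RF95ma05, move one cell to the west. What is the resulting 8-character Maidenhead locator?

Longitude extended square 0; −1 → -1, wraps to 9, carry into subsquare.
Longitude subsquare m = 12; −1 → 11 = l.
The latitude characters are unchanged.

RF95la95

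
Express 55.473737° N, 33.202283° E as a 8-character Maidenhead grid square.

Offset from 180°W / 90°S: lon 213.20228°, lat 145.47374°.
Field: 213.20228/20 → 10 → K, 145.47374/10 → 14 → O; chars KO.
Square: 13.20228/2 → 6, 5.47374/1 → 5; chars 65.
Subsquare: 1.20228/0.0833333 → 14 → o, 0.47374/0.0416667 → 11 → l; chars ol.
Extended square: 0.03562/0.00833333 → 4, 0.01540/0.00416667 → 3; chars 43.

KO65ol43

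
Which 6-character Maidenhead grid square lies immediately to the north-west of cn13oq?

CN13nr

Longitude subsquare o = 14; −1 → 13 = n.
Latitude subsquare q = 16; +1 → 17 = r.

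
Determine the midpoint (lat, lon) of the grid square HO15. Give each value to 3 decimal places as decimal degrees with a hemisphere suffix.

55.500° N, 37.000° W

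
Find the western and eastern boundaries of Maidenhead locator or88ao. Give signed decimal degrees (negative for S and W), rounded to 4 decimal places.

116.0000, 116.0833

Field O=14, R=17: +14·20° lon, +17·10° lat → SW at lon 100°, lat 80°.
Square 8, 8: +8·2° lon, +8·1° lat → SW at lon 116°, lat 88°.
Subsquare a=0, o=14: +0·0.0833333° lon, +14·0.0416667° lat → SW at lon 116°, lat 88.5833°.
Cell spans 0.0833333° lon × 0.0416667° lat.
west 116.0000, east 116.0833.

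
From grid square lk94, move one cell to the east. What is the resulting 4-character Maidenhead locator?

MK04

Longitude square 9; +1 → 10, wraps to 0, carry into field.
Longitude field L = 11; +1 → 12 = M.
The latitude characters are unchanged.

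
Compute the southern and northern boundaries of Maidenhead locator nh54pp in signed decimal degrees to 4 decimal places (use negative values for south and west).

-15.3750, -15.3333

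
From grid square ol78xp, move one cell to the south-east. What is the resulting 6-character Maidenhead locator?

Longitude subsquare x = 23; +1 → 24, wraps to 0 = a, carry into square.
Longitude square 7; +1 → 8.
Latitude subsquare p = 15; −1 → 14 = o.

OL88ao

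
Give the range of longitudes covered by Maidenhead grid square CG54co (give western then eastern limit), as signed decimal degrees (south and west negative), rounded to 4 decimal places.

Field C=2, G=6: +2·20° lon, +6·10° lat → SW at lon -140°, lat -30°.
Square 5, 4: +5·2° lon, +4·1° lat → SW at lon -130°, lat -26°.
Subsquare c=2, o=14: +2·0.0833333° lon, +14·0.0416667° lat → SW at lon -129.833°, lat -25.4167°.
Cell spans 0.0833333° lon × 0.0416667° lat.
west -129.8333, east -129.7500.

-129.8333, -129.7500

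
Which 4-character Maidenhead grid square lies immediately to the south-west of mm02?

LM91

Longitude square 0; −1 → -1, wraps to 9, carry into field.
Longitude field M = 12; −1 → 11 = L.
Latitude square 2; −1 → 1.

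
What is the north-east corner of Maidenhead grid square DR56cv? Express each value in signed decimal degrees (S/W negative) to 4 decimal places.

86.9167, -109.7500

Field D=3, R=17: +3·20° lon, +17·10° lat → SW at lon -120°, lat 80°.
Square 5, 6: +5·2° lon, +6·1° lat → SW at lon -110°, lat 86°.
Subsquare c=2, v=21: +2·0.0833333° lon, +21·0.0416667° lat → SW at lon -109.833°, lat 86.875°.
Cell spans 0.0833333° lon × 0.0416667° lat. NE corner is SW corner plus one full cell.
latitude 86.9167, longitude -109.7500.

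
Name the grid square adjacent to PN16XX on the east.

PN26ax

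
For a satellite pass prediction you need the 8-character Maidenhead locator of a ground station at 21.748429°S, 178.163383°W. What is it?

AG08wg00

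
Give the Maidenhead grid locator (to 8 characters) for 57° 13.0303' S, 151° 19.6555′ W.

BD42is07

Offset from 180°W / 90°S: lon 28.67241°, lat 32.78283°.
Field (20°×10°, letters A–R): lon ⌊28.67241/20⌋ = 1 → B; lat ⌊32.78283/10⌋ = 3 → D.
Square (2°×1°, digits 0–9): lon ⌊8.67241/2⌋ = 4; lat ⌊2.78283/1⌋ = 2.
Subsquare (5′×2.5′, letters a–x): lon ⌊0.67241/0.0833333⌋ = 8 → i; lat ⌊0.78283/0.0416667⌋ = 18 → s.
Extended square (30″×15″, digits 0–9): lon ⌊0.00574/0.00833333⌋ = 0; lat ⌊0.03283/0.00416667⌋ = 7.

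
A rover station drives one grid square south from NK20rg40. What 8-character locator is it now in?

Latitude extended square 0; −1 → -1, wraps to 9, carry into subsquare.
Latitude subsquare g = 6; −1 → 5 = f.
The longitude characters are unchanged.

NK20rf49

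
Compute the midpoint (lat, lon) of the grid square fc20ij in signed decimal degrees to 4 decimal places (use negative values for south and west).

-69.6042, -75.2917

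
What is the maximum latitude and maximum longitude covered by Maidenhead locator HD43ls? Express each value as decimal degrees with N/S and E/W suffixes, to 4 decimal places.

56.2083° S, 31.0000° W

Field H=7, D=3: +7·20° lon, +3·10° lat → SW at lon -40°, lat -60°.
Square 4, 3: +4·2° lon, +3·1° lat → SW at lon -32°, lat -57°.
Subsquare l=11, s=18: +11·0.0833333° lon, +18·0.0416667° lat → SW at lon -31.0833°, lat -56.25°.
Cell spans 0.0833333° lon × 0.0416667° lat. NE corner is SW corner plus one full cell.
latitude 56.2083° S, longitude 31.0000° W.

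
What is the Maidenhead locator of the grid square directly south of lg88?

Latitude square 8; −1 → 7.
The longitude characters are unchanged.

LG87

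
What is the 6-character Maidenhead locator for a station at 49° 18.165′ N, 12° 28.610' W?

Offset from 180°W / 90°S: lon 167.5232°, lat 139.3028°.
Field: lon ⌊167.5232/20⌋ = 8 → I; lat ⌊139.3028/10⌋ = 13 → N.
Square: lon ⌊7.5232/2⌋ = 3; lat ⌊9.3028/1⌋ = 9.
Subsquare: lon ⌊1.5232/0.0833333⌋ = 18 → s; lat ⌊0.3028/0.0416667⌋ = 7 → h.

IN39sh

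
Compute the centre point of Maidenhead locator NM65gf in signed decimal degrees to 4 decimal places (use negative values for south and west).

Field N=13, M=12: +13·20° lon, +12·10° lat → SW at lon 80°, lat 30°.
Square 6, 5: +6·2° lon, +5·1° lat → SW at lon 92°, lat 35°.
Subsquare g=6, f=5: +6·0.0833333° lon, +5·0.0416667° lat → SW at lon 92.5°, lat 35.2083°.
Cell spans 0.0833333° lon × 0.0416667° lat. Centre is SW corner plus half of each.
latitude 35.2292, longitude 92.5417.

35.2292, 92.5417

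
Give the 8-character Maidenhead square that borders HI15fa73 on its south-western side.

HI15fa62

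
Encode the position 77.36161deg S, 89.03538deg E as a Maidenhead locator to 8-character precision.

NB42mp43

Shift to the Maidenhead origin (180°W, 90°S): lon 269.03538, lat 12.63839.
Field (20°×10°, letters A–R): lon ⌊269.03538/20⌋ = 13 → N; lat ⌊12.63839/10⌋ = 1 → B.
Square (2°×1°, digits 0–9): lon ⌊9.03538/2⌋ = 4; lat ⌊2.63839/1⌋ = 2.
Subsquare (5′×2.5′, letters a–x): lon ⌊1.03538/0.0833333⌋ = 12 → m; lat ⌊0.63839/0.0416667⌋ = 15 → p.
Extended square (30″×15″, digits 0–9): lon ⌊0.03538/0.00833333⌋ = 4; lat ⌊0.01339/0.00416667⌋ = 3.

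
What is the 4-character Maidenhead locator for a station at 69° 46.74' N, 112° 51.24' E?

Add 180° to longitude and 90° to latitude: 292.85, 159.78.
Field: 292.85/20 → 14 → O, 159.78/10 → 15 → P; chars OP.
Square: 12.85/2 → 6, 9.78/1 → 9; chars 69.

OP69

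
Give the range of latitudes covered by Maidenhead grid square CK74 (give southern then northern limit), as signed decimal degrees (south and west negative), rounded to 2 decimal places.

14.00, 15.00

Field C=2, K=10: +2·20° lon, +10·10° lat → SW at lon -140°, lat 10°.
Square 7, 4: +7·2° lon, +4·1° lat → SW at lon -126°, lat 14°.
Cell spans 2° lon × 1° lat.
south 14.00, north 15.00.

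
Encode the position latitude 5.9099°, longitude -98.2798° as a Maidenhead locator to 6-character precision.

EJ05uv

Offset from 180°W / 90°S: lon 81.7202°, lat 95.9099°.
Field: 81.7202/20 → 4 → E, 95.9099/10 → 9 → J; chars EJ.
Square: 1.7202/2 → 0, 5.9099/1 → 5; chars 05.
Subsquare: 1.7202/0.0833333 → 20 → u, 0.9099/0.0416667 → 21 → v; chars uv.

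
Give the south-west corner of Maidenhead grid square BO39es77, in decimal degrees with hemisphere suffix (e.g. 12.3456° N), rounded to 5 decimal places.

59.77917° N, 153.60833° W

Field B=1, O=14: +1·20° lon, +14·10° lat → SW at lon -160°, lat 50°.
Square 3, 9: +3·2° lon, +9·1° lat → SW at lon -154°, lat 59°.
Subsquare e=4, s=18: +4·0.0833333° lon, +18·0.0416667° lat → SW at lon -153.667°, lat 59.75°.
Extended square 7, 7: +7·0.00833333° lon, +7·0.00416667° lat → SW at lon -153.608°, lat 59.7792°.
latitude 59.77917° N, longitude 153.60833° W.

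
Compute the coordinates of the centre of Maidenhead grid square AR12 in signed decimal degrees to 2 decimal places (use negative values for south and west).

82.50, -177.00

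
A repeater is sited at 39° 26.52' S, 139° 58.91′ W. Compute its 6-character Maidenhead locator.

CF00an

Add 180° to longitude and 90° to latitude: 40.0182, 50.5580.
Field: lon ⌊40.0182/20⌋ = 2 → C; lat ⌊50.5580/10⌋ = 5 → F.
Square: lon ⌊0.0182/2⌋ = 0; lat ⌊0.5580/1⌋ = 0.
Subsquare: lon ⌊0.0182/0.0833333⌋ = 0 → a; lat ⌊0.5580/0.0416667⌋ = 13 → n.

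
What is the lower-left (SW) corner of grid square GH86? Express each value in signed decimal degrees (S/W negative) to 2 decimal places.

-14.00, -44.00

Field G=6, H=7: +6·20° lon, +7·10° lat → SW at lon -60°, lat -20°.
Square 8, 6: +8·2° lon, +6·1° lat → SW at lon -44°, lat -14°.
latitude -14.00, longitude -44.00.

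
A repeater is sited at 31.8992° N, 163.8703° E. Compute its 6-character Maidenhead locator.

RM11wv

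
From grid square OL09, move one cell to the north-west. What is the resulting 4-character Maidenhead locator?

NM90

Longitude square 0; −1 → -1, wraps to 9, carry into field.
Longitude field O = 14; −1 → 13 = N.
Latitude square 9; +1 → 10, wraps to 0, carry into field.
Latitude field L = 11; +1 → 12 = M.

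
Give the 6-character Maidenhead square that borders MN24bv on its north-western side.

MN24aw

Longitude subsquare b = 1; −1 → 0 = a.
Latitude subsquare v = 21; +1 → 22 = w.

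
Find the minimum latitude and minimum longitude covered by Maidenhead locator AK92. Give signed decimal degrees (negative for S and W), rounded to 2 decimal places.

12.00, -162.00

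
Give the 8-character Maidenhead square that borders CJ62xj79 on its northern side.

Latitude extended square 9; +1 → 10, wraps to 0, carry into subsquare.
Latitude subsquare j = 9; +1 → 10 = k.
The longitude characters are unchanged.

CJ62xk70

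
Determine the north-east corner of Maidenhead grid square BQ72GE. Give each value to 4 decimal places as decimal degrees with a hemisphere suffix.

72.2083° N, 145.4167° W

Field B=1, Q=16: +1·20° lon, +16·10° lat → SW at lon -160°, lat 70°.
Square 7, 2: +7·2° lon, +2·1° lat → SW at lon -146°, lat 72°.
Subsquare g=6, e=4: +6·0.0833333° lon, +4·0.0416667° lat → SW at lon -145.5°, lat 72.1667°.
Cell spans 0.0833333° lon × 0.0416667° lat. NE corner is SW corner plus one full cell.
latitude 72.2083° N, longitude 145.4167° W.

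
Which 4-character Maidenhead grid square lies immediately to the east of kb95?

LB05

Longitude square 9; +1 → 10, wraps to 0, carry into field.
Longitude field K = 10; +1 → 11 = L.
The latitude characters are unchanged.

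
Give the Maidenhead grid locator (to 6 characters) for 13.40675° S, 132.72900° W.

CH36po

Offset from 180°W / 90°S: lon 47.2710°, lat 76.5932°.
Field: lon ⌊47.2710/20⌋ = 2 → C; lat ⌊76.5932/10⌋ = 7 → H.
Square: lon ⌊7.2710/2⌋ = 3; lat ⌊6.5932/1⌋ = 6.
Subsquare: lon ⌊1.2710/0.0833333⌋ = 15 → p; lat ⌊0.5932/0.0416667⌋ = 14 → o.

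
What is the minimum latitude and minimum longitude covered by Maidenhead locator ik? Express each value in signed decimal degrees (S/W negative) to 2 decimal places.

10.00, -20.00

Field I=8, K=10: +8·20° lon, +10·10° lat → SW at lon -20°, lat 10°.
latitude 10.00, longitude -20.00.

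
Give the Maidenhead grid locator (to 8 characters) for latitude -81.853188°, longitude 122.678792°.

PA18id15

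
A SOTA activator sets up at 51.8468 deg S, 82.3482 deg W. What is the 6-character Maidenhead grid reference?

Add 180° to longitude and 90° to latitude: 97.6518, 38.1532.
Field: 97.6518/20 → 4 → E, 38.1532/10 → 3 → D; chars ED.
Square: 17.6518/2 → 8, 8.1532/1 → 8; chars 88.
Subsquare: 1.6518/0.0833333 → 19 → t, 0.1532/0.0416667 → 3 → d; chars td.

ED88td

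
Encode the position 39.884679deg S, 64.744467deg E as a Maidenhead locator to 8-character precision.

Add 180° to longitude and 90° to latitude: 244.74447, 50.11532.
Field (20°×10°, letters A–R): 244.74447/20 → 12 → M, 50.11532/10 → 5 → F; chars MF.
Square (2°×1°, digits 0–9): 4.74447/2 → 2, 0.11532/1 → 0; chars 20.
Subsquare (5′×2.5′, letters a–x): 0.74447/0.0833333 → 8 → i, 0.11532/0.0416667 → 2 → c; chars ic.
Extended square (30″×15″, digits 0–9): 0.07780/0.00833333 → 9, 0.03199/0.00416667 → 7; chars 97.

MF20ic97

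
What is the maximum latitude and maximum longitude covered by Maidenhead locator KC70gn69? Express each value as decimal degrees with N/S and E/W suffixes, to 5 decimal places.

Field K=10, C=2: +10·20° lon, +2·10° lat → SW at lon 20°, lat -70°.
Square 7, 0: +7·2° lon, +0·1° lat → SW at lon 34°, lat -70°.
Subsquare g=6, n=13: +6·0.0833333° lon, +13·0.0416667° lat → SW at lon 34.5°, lat -69.4583°.
Extended square 6, 9: +6·0.00833333° lon, +9·0.00416667° lat → SW at lon 34.55°, lat -69.4208°.
Cell spans 0.00833333° lon × 0.00416667° lat. NE corner is SW corner plus one full cell.
latitude 69.41667° S, longitude 34.55833° E.

69.41667° S, 34.55833° E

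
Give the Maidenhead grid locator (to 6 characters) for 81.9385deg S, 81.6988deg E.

NA08ub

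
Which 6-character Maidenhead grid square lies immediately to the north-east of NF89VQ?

NF89wr

Longitude subsquare v = 21; +1 → 22 = w.
Latitude subsquare q = 16; +1 → 17 = r.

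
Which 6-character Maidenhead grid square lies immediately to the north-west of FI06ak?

EI96xl

Longitude subsquare a = 0; −1 → -1, wraps to 23 = x, carry into square.
Longitude square 0; −1 → -1, wraps to 9, carry into field.
Longitude field F = 5; −1 → 4 = E.
Latitude subsquare k = 10; +1 → 11 = l.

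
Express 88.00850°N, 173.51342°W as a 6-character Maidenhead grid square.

AR38fa

Offset from 180°W / 90°S: lon 6.4866°, lat 178.0085°.
Field: lon ⌊6.4866/20⌋ = 0 → A; lat ⌊178.0085/10⌋ = 17 → R.
Square: lon ⌊6.4866/2⌋ = 3; lat ⌊8.0085/1⌋ = 8.
Subsquare: lon ⌊0.4866/0.0833333⌋ = 5 → f; lat ⌊0.0085/0.0416667⌋ = 0 → a.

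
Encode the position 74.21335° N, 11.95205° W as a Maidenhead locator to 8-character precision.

Add 180° to longitude and 90° to latitude: 168.04795, 164.21335.
Field: 168.04795/20 → 8 → I, 164.21335/10 → 16 → Q; chars IQ.
Square: 8.04795/2 → 4, 4.21335/1 → 4; chars 44.
Subsquare: 0.04795/0.0833333 → 0 → a, 0.21335/0.0416667 → 5 → f; chars af.
Extended square: 0.04795/0.00833333 → 5, 0.00502/0.00416667 → 1; chars 51.

IQ44af51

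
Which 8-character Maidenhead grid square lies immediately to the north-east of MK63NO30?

MK63no41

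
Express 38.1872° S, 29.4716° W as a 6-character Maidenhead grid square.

Offset from 180°W / 90°S: lon 150.5284°, lat 51.8128°.
Field: 150.5284/20 → 7 → H, 51.8128/10 → 5 → F; chars HF.
Square: 10.5284/2 → 5, 1.8128/1 → 1; chars 51.
Subsquare: 0.5284/0.0833333 → 6 → g, 0.8128/0.0416667 → 19 → t; chars gt.

HF51gt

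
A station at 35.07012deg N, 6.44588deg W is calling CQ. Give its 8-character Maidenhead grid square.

IM65sb66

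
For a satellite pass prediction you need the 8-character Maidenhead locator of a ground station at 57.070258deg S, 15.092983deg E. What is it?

JD72nw13

Offset from 180°W / 90°S: lon 195.09298°, lat 32.92974°.
Field (20°×10°, letters A–R): lon ⌊195.09298/20⌋ = 9 → J; lat ⌊32.92974/10⌋ = 3 → D.
Square (2°×1°, digits 0–9): lon ⌊15.09298/2⌋ = 7; lat ⌊2.92974/1⌋ = 2.
Subsquare (5′×2.5′, letters a–x): lon ⌊1.09298/0.0833333⌋ = 13 → n; lat ⌊0.92974/0.0416667⌋ = 22 → w.
Extended square (30″×15″, digits 0–9): lon ⌊0.00965/0.00833333⌋ = 1; lat ⌊0.01308/0.00416667⌋ = 3.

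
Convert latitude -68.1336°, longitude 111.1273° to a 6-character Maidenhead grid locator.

Add 180° to longitude and 90° to latitude: 291.1273, 21.8664.
Field (20°×10°, letters A–R): lon ⌊291.1273/20⌋ = 14 → O; lat ⌊21.8664/10⌋ = 2 → C.
Square (2°×1°, digits 0–9): lon ⌊11.1273/2⌋ = 5; lat ⌊1.8664/1⌋ = 1.
Subsquare (5′×2.5′, letters a–x): lon ⌊1.1273/0.0833333⌋ = 13 → n; lat ⌊0.8664/0.0416667⌋ = 20 → u.

OC51nu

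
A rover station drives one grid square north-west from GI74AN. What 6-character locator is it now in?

Longitude subsquare a = 0; −1 → -1, wraps to 23 = x, carry into square.
Longitude square 7; −1 → 6.
Latitude subsquare n = 13; +1 → 14 = o.

GI64xo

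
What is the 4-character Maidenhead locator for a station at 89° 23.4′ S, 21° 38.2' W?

HA90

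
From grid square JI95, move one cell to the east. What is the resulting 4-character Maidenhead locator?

KI05

Longitude square 9; +1 → 10, wraps to 0, carry into field.
Longitude field J = 9; +1 → 10 = K.
The latitude characters are unchanged.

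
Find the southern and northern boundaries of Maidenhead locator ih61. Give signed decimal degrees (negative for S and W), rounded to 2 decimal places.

-19.00, -18.00

Field I=8, H=7: +8·20° lon, +7·10° lat → SW at lon -20°, lat -20°.
Square 6, 1: +6·2° lon, +1·1° lat → SW at lon -8°, lat -19°.
Cell spans 2° lon × 1° lat.
south -19.00, north -18.00.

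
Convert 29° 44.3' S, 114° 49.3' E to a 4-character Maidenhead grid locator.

Add 180° to longitude and 90° to latitude: 294.82, 60.26.
Field: 294.82/20 → 14 → O, 60.26/10 → 6 → G; chars OG.
Square: 14.82/2 → 7, 0.26/1 → 0; chars 70.

OG70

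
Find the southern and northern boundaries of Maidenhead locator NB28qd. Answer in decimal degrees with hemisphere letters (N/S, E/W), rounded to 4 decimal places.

71.8750° S, 71.8333° S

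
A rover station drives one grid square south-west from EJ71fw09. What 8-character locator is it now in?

Longitude extended square 0; −1 → -1, wraps to 9, carry into subsquare.
Longitude subsquare f = 5; −1 → 4 = e.
Latitude extended square 9; −1 → 8.

EJ71ew98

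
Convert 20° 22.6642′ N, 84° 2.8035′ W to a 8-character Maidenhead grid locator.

EL70xj40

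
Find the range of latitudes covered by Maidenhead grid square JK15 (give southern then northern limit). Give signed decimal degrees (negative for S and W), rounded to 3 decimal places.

15.000, 16.000

Field J=9, K=10: +9·20° lon, +10·10° lat → SW at lon 0°, lat 10°.
Square 1, 5: +1·2° lon, +5·1° lat → SW at lon 2°, lat 15°.
Cell spans 2° lon × 1° lat.
south 15.000, north 16.000.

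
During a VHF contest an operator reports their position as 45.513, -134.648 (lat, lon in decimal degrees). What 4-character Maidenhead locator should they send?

Offset from 180°W / 90°S: lon 45.35°, lat 135.51°.
Field: lon ⌊45.35/20⌋ = 2 → C; lat ⌊135.51/10⌋ = 13 → N.
Square: lon ⌊5.35/2⌋ = 2; lat ⌊5.51/1⌋ = 5.

CN25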